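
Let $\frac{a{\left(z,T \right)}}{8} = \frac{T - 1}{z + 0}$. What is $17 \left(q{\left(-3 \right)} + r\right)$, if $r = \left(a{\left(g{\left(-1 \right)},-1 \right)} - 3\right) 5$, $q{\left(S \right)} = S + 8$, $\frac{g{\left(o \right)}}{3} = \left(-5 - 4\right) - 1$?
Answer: $- \frac{374}{3} \approx -124.67$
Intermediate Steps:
$g{\left(o \right)} = -30$ ($g{\left(o \right)} = 3 \left(\left(-5 - 4\right) - 1\right) = 3 \left(-9 - 1\right) = 3 \left(-10\right) = -30$)
$a{\left(z,T \right)} = \frac{8 \left(-1 + T\right)}{z}$ ($a{\left(z,T \right)} = 8 \frac{T - 1}{z + 0} = 8 \frac{-1 + T}{z} = \frac{8 \left(-1 + T\right)}{z}$)
$q{\left(S \right)} = 8 + S$
$r = - \frac{37}{3}$ ($r = \left(\frac{8 \left(-1 - 1\right)}{-30} - 3\right) 5 = \left(8 \left(- \frac{1}{30}\right) \left(-2\right) - 3\right) 5 = \left(\frac{8}{15} - 3\right) 5 = \left(- \frac{37}{15}\right) 5 = - \frac{37}{3} \approx -12.333$)
$17 \left(q{\left(-3 \right)} + r\right) = 17 \left(\left(8 - 3\right) - \frac{37}{3}\right) = 17 \left(5 - \frac{37}{3}\right) = 17 \left(- \frac{22}{3}\right) = - \frac{374}{3}$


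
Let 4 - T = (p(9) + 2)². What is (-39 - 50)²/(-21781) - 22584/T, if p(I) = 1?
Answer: 491862499/108905 ≈ 4516.4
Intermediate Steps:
T = -5 (T = 4 - (1 + 2)² = 4 - 1*3² = 4 - 1*9 = 4 - 9 = -5)
(-39 - 50)²/(-21781) - 22584/T = (-39 - 50)²/(-21781) - 22584/(-5) = (-89)²*(-1/21781) - 22584*(-⅕) = 7921*(-1/21781) + 22584/5 = -7921/21781 + 22584/5 = 491862499/108905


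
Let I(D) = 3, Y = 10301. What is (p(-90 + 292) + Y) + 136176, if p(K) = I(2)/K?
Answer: 29588357/202 ≈ 1.4648e+5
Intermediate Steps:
p(K) = 3/K
(p(-90 + 292) + Y) + 136176 = (3/(-90 + 292) + 10301) + 136176 = (3/202 + 10301) + 136176 = 2080805/202 + 136176 = 29588357/202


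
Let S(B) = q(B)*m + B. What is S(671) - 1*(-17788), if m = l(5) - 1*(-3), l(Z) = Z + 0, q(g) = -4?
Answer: 18427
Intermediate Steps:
l(Z) = Z
m = 8 (m = 5 - 1*(-3) = 5 + 3 = 8)
S(B) = -32 + B (S(B) = -4*8 + B = -32 + B)
S(671) - 1*(-17788) = (-32 + 671) - 1*(-17788) = 639 + 17788 = 18427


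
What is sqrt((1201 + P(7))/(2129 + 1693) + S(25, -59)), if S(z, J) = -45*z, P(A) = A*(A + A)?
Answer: I*sqrt(37253242)/182 ≈ 33.536*I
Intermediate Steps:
P(A) = 2*A**2 (P(A) = A*(2*A) = 2*A**2)
sqrt((1201 + P(7))/(2129 + 1693) + S(25, -59)) = sqrt((1201 + 2*7**2)/(2129 + 1693) - 45*25) = sqrt((1201 + 2*49)/3822 - 1125) = sqrt((1201 + 98)*(1/3822) - 1125) = sqrt(1299*(1/3822) - 1125) = sqrt(433/1274 - 1125) = sqrt(-1432817/1274) = I*sqrt(37253242)/182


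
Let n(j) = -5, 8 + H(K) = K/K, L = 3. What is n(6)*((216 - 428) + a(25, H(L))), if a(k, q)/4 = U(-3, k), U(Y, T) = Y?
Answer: 1120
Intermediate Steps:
H(K) = -7 (H(K) = -8 + K/K = -8 + 1 = -7)
a(k, q) = -12 (a(k, q) = 4*(-3) = -12)
n(6)*((216 - 428) + a(25, H(L))) = -5*((216 - 428) - 12) = -5*(-212 - 12) = -5*(-224) = 1120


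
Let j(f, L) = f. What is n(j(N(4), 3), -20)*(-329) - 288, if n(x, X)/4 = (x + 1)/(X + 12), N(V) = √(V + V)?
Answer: -247/2 + 329*√2 ≈ 341.78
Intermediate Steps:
N(V) = √2*√V (N(V) = √(2*V) = √2*√V)
n(x, X) = 4*(1 + x)/(12 + X) (n(x, X) = 4*((x + 1)/(X + 12)) = 4*((1 + x)/(12 + X)) = 4*(1 + x)/(12 + X))
n(j(N(4), 3), -20)*(-329) - 288 = (4*(1 + √2*√4)/(12 - 20))*(-329) - 288 = (4*(1 + √2*2)/(-8))*(-329) - 288 = (4*(-⅛)*(1 + 2*√2))*(-329) - 288 = (-½ - √2)*(-329) - 288 = (329/2 + 329*√2) - 288 = -247/2 + 329*√2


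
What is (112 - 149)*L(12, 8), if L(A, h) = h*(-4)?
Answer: 1184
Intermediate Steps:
L(A, h) = -4*h
(112 - 149)*L(12, 8) = (112 - 149)*(-4*8) = -37*(-32) = 1184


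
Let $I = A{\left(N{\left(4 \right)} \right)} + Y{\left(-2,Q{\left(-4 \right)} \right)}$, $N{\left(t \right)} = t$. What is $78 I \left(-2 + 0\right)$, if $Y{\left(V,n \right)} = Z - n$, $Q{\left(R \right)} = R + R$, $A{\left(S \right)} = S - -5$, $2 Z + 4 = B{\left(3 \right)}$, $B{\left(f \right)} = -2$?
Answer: $-2184$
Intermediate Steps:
$Z = -3$ ($Z = -2 + \frac{1}{2} \left(-2\right) = -2 - 1 = -3$)
$A{\left(S \right)} = 5 + S$ ($A{\left(S \right)} = S + 5 = 5 + S$)
$Q{\left(R \right)} = 2 R$
$Y{\left(V,n \right)} = -3 - n$
$I = 14$ ($I = \left(5 + 4\right) - \left(3 + 2 \left(-4\right)\right) = 9 - -5 = 9 + \left(-3 + 8\right) = 9 + 5 = 14$)
$78 I \left(-2 + 0\right) = 78 \cdot 14 \left(-2 + 0\right) = 78 \cdot 14 \left(-2\right) = 78 \left(-28\right) = -2184$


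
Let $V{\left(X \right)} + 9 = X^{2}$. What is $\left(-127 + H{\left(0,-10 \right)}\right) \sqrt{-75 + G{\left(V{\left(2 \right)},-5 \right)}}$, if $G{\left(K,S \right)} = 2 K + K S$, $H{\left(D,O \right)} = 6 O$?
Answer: $- 374 i \sqrt{15} \approx - 1448.5 i$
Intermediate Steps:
$V{\left(X \right)} = -9 + X^{2}$
$\left(-127 + H{\left(0,-10 \right)}\right) \sqrt{-75 + G{\left(V{\left(2 \right)},-5 \right)}} = \left(-127 + 6 \left(-10\right)\right) \sqrt{-75 + \left(-9 + 2^{2}\right) \left(2 - 5\right)} = \left(-127 - 60\right) \sqrt{-75 + \left(-9 + 4\right) \left(-3\right)} = - 187 \sqrt{-75 - -15} = - 187 \sqrt{-75 + 15} = - 187 \sqrt{-60} = - 187 \cdot 2 i \sqrt{15} = - 374 i \sqrt{15}$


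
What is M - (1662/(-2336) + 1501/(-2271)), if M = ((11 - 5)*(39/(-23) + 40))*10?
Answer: 140296358567/61008144 ≈ 2299.6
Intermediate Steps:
M = 52860/23 (M = (6*(39*(-1/23) + 40))*10 = (6*(-39/23 + 40))*10 = (6*(881/23))*10 = (5286/23)*10 = 52860/23 ≈ 2298.3)
M - (1662/(-2336) + 1501/(-2271)) = 52860/23 - (1662/(-2336) + 1501/(-2271)) = 52860/23 - (1662*(-1/2336) + 1501*(-1/2271)) = 52860/23 - (-831/1168 - 1501/2271) = 52860/23 - 1*(-3640369/2652528) = 52860/23 + 3640369/2652528 = 140296358567/61008144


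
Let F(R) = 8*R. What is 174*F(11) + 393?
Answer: 15705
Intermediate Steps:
174*F(11) + 393 = 174*(8*11) + 393 = 174*88 + 393 = 15312 + 393 = 15705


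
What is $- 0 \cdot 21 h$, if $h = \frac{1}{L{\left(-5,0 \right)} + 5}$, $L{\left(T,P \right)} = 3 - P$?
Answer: $0$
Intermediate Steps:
$h = \frac{1}{8}$ ($h = \frac{1}{\left(3 - 0\right) + 5} = \frac{1}{\left(3 + 0\right) + 5} = \frac{1}{3 + 5} = \frac{1}{8} \approx 0.125$)
$- 0 \cdot 21 h = - \frac{0 \cdot 21}{8} = - \frac{0}{8} = \left(-1\right) 0 = 0$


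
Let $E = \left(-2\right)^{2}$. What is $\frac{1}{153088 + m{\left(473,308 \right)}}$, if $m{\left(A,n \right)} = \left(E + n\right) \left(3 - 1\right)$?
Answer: $\frac{1}{153712} \approx 6.5057 \cdot 10^{-6}$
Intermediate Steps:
$E = 4$
$m{\left(A,n \right)} = 8 + 2 n$ ($m{\left(A,n \right)} = \left(4 + n\right) \left(3 - 1\right) = \left(4 + n\right) 2 = 8 + 2 n$)
$\frac{1}{153088 + m{\left(473,308 \right)}} = \frac{1}{153088 + \left(8 + 2 \cdot 308\right)} = \frac{1}{153088 + \left(8 + 616\right)} = \frac{1}{153088 + 624} = \frac{1}{153712}$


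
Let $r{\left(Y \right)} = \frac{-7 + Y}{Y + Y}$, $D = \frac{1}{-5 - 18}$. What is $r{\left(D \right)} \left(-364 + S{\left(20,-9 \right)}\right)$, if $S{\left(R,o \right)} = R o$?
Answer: $-44064$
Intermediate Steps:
$D = - \frac{1}{23}$ ($D = \frac{1}{-23} = - \frac{1}{23} \approx -0.043478$)
$r{\left(Y \right)} = \frac{-7 + Y}{2 Y}$
$r{\left(D \right)} \left(-364 + S{\left(20,-9 \right)}\right) = \frac{-7 - \frac{1}{23}}{2 \left(- \frac{1}{23}\right)} \left(-364 + 20 \left(-9\right)\right) = \frac{1}{2} \left(-23\right) \left(- \frac{162}{23}\right) \left(-364 - 180\right) = 81 \left(-544\right) = -44064$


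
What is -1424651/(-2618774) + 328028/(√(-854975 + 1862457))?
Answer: 1424651/2618774 + 164014*√1007482/503741 ≈ 327.35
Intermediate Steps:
-1424651/(-2618774) + 328028/(√(-854975 + 1862457)) = -1424651*(-1/2618774) + 328028/(√1007482) = 1424651/2618774 + 328028*(√1007482/1007482) = 1424651/2618774 + 164014*√1007482/503741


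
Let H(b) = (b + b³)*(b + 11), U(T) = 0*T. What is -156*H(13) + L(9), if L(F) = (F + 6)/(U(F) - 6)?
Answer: -16548485/2 ≈ -8.2742e+6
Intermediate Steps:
U(T) = 0
L(F) = -1 - F/6 (L(F) = (F + 6)/(0 - 6) = (6 + F)/(-6) = (6 + F)*(-⅙) = -1 - F/6)
H(b) = (11 + b)*(b + b³) (H(b) = (b + b³)*(11 + b) = (11 + b)*(b + b³))
-156*H(13) + L(9) = -2028*(11 + 13 + 13³ + 11*13²) + (-1 - ⅙*9) = -2028*(11 + 13 + 2197 + 11*169) + (-1 - 3/2) = -2028*(11 + 13 + 2197 + 1859) - 5/2 = -2028*4080 - 5/2 = -156*53040 - 5/2 = -8274240 - 5/2 = -16548485/2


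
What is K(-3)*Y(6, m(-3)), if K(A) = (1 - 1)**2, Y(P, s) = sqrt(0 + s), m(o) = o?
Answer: 0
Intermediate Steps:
Y(P, s) = sqrt(s)
K(A) = 0 (K(A) = 0**2 = 0)
K(-3)*Y(6, m(-3)) = 0*sqrt(-3) = 0*(I*sqrt(3)) = 0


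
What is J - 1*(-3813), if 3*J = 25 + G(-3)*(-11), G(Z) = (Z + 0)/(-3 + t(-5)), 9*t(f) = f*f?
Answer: 22631/6 ≈ 3771.8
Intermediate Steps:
t(f) = f**2/9 (t(f) = (f*f)/9 = f**2/9)
G(Z) = -9*Z/2 (G(Z) = (Z + 0)/(-3 + (1/9)*(-5)**2) = Z/(-3 + (1/9)*25) = Z/(-3 + 25/9) = Z/(-2/9) = Z*(-9/2) = -9*Z/2)
J = -247/6 (J = (25 - 9/2*(-3)*(-11))/3 = (25 + (27/2)*(-11))/3 = (25 - 297/2)/3 = (1/3)*(-247/2) = -247/6 ≈ -41.167)
J - 1*(-3813) = -247/6 - 1*(-3813) = -247/6 + 3813 = 22631/6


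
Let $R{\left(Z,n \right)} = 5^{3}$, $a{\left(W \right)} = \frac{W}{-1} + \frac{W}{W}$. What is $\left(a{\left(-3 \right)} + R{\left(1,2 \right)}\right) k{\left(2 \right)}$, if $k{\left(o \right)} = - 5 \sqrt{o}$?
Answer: $- 645 \sqrt{2} \approx -912.17$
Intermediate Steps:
$a{\left(W \right)} = 1 - W$ ($a{\left(W \right)} = W \left(-1\right) + 1 = - W + 1 = 1 - W$)
$R{\left(Z,n \right)} = 125$
$\left(a{\left(-3 \right)} + R{\left(1,2 \right)}\right) k{\left(2 \right)} = \left(\left(1 - -3\right) + 125\right) \left(- 5 \sqrt{2}\right) = \left(\left(1 + 3\right) + 125\right) \left(- 5 \sqrt{2}\right) = \left(4 + 125\right) \left(- 5 \sqrt{2}\right) = 129 \left(- 5 \sqrt{2}\right) = - 645 \sqrt{2}$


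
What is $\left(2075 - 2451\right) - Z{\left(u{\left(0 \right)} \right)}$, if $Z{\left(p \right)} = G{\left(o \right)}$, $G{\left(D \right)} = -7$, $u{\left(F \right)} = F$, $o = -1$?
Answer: $-369$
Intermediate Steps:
$Z{\left(p \right)} = -7$
$\left(2075 - 2451\right) - Z{\left(u{\left(0 \right)} \right)} = \left(2075 - 2451\right) - -7 = \left(2075 - 2451\right) + 7 = -376 + 7 = -369$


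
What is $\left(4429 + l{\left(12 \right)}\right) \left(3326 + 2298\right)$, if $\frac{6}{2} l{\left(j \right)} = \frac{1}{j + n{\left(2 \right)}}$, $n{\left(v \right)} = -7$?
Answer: $\frac{373636064}{15} \approx 2.4909 \cdot 10^{7}$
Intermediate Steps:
$l{\left(j \right)} = \frac{1}{3 \left(-7 + j\right)}$ ($l{\left(j \right)} = \frac{1}{3 \left(j - 7\right)} = \frac{1}{3 \left(-7 + j\right)}$)
$\left(4429 + l{\left(12 \right)}\right) \left(3326 + 2298\right) = \left(4429 + \frac{1}{3 \left(-7 + 12\right)}\right) \left(3326 + 2298\right) = \left(4429 + \frac{1}{3 \cdot 5}\right) 5624 = \left(4429 + \frac{1}{3} \cdot \frac{1}{5}\right) 5624 = \left(4429 + \frac{1}{15}\right) 5624 = \frac{66436}{15} \cdot 5624 = \frac{373636064}{15}$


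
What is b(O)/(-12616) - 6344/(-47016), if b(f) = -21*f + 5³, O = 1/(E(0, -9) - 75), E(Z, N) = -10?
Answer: 393907469/3151129860 ≈ 0.12501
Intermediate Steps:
O = -1/85 (O = 1/(-10 - 75) = 1/(-85) = -1/85 ≈ -0.011765)
b(f) = 125 - 21*f (b(f) = -21*f + 125 = 125 - 21*f)
b(O)/(-12616) - 6344/(-47016) = (125 - 21*(-1/85))/(-12616) - 6344/(-47016) = (125 + 21/85)*(-1/12616) - 6344*(-1/47016) = (10646/85)*(-1/12616) + 793/5877 = -5323/536180 + 793/5877 = 393907469/3151129860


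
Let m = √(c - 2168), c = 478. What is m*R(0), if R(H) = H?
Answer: 0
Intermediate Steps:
m = 13*I*√10 (m = √(478 - 2168) = √(-1690) = 13*I*√10 ≈ 41.11*I)
m*R(0) = (13*I*√10)*0 = 0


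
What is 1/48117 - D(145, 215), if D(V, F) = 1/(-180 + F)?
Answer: -48082/1684095 ≈ -0.028551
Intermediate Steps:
1/48117 - D(145, 215) = 1/48117 - 1/(-180 + 215) = 1/48117 - 1/35 = -48082/1684095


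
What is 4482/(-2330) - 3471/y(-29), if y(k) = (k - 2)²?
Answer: -6197316/1119565 ≈ -5.5355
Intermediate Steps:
y(k) = (-2 + k)²
4482/(-2330) - 3471/y(-29) = 4482/(-2330) - 3471/(-2 - 29)² = 4482*(-1/2330) - 3471/((-31)²) = -2241/1165 - 3471/961 = -6197316/1119565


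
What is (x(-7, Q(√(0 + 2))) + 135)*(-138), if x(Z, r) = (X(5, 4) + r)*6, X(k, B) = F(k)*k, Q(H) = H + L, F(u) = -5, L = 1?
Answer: 1242 - 828*√2 ≈ 71.031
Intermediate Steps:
Q(H) = 1 + H (Q(H) = H + 1 = 1 + H)
X(k, B) = -5*k
x(Z, r) = -150 + 6*r (x(Z, r) = (-5*5 + r)*6 = (-25 + r)*6 = -150 + 6*r)
(x(-7, Q(√(0 + 2))) + 135)*(-138) = ((-150 + 6*(1 + √(0 + 2))) + 135)*(-138) = ((-150 + 6*(1 + √2)) + 135)*(-138) = ((-150 + (6 + 6*√2)) + 135)*(-138) = ((-144 + 6*√2) + 135)*(-138) = (-9 + 6*√2)*(-138) = 1242 - 828*√2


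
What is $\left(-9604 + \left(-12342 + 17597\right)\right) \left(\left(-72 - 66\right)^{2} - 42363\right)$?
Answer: $101414331$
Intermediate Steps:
$\left(-9604 + \left(-12342 + 17597\right)\right) \left(\left(-72 - 66\right)^{2} - 42363\right) = \left(-9604 + 5255\right) \left(\left(-138\right)^{2} - 42363\right) = - 4349 \left(19044 - 42363\right) = \left(-4349\right) \left(-23319\right) = 101414331$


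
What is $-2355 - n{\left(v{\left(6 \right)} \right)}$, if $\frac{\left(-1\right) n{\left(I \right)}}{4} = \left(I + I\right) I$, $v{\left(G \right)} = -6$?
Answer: $-2067$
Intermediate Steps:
$n{\left(I \right)} = - 8 I^{2}$ ($n{\left(I \right)} = - 4 \left(I + I\right) I = - 4 \cdot 2 I I = - 4 \cdot 2 I^{2} = - 8 I^{2}$)
$-2355 - n{\left(v{\left(6 \right)} \right)} = -2355 - - 8 \left(-6\right)^{2} = -2355 - \left(-8\right) 36 = -2355 - -288 = -2355 + 288 = -2067$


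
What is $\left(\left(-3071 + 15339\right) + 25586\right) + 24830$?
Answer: $62684$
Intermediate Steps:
$\left(\left(-3071 + 15339\right) + 25586\right) + 24830 = \left(12268 + 25586\right) + 24830 = 37854 + 24830 = 62684$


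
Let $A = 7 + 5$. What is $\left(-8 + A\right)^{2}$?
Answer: $16$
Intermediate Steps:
$A = 12$
$\left(-8 + A\right)^{2} = \left(-8 + 12\right)^{2} = 4^{2} = 16$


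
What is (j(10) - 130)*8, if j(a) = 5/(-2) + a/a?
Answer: -1052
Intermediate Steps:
j(a) = -3/2 (j(a) = 5*(-1/2) + 1 = -5/2 + 1 = -3/2)
(j(10) - 130)*8 = (-3/2 - 130)*8 = -263/2*8 = -1052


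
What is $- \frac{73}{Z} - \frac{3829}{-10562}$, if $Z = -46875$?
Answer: $\frac{180255401}{495093750} \approx 0.36408$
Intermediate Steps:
$- \frac{73}{Z} - \frac{3829}{-10562} = - \frac{73}{-46875} - \frac{3829}{-10562} = \left(-73\right) \left(- \frac{1}{46875}\right) - - \frac{3829}{10562} = \frac{73}{46875} + \frac{3829}{10562} = \frac{180255401}{495093750}$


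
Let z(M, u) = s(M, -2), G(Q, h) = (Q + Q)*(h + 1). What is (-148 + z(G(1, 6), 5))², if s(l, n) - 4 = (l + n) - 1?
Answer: 17689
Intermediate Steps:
s(l, n) = 3 + l + n (s(l, n) = 4 + ((l + n) - 1) = 4 + (-1 + l + n) = 3 + l + n)
G(Q, h) = 2*Q*(1 + h) (G(Q, h) = (2*Q)*(1 + h) = 2*Q*(1 + h))
z(M, u) = 1 + M (z(M, u) = 3 + M - 2 = 1 + M)
(-148 + z(G(1, 6), 5))² = (-148 + (1 + 2*1*(1 + 6)))² = (-148 + (1 + 2*1*7))² = (-148 + (1 + 14))² = (-148 + 15)² = (-133)² = 17689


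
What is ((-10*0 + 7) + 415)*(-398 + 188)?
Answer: -88620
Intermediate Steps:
((-10*0 + 7) + 415)*(-398 + 188) = ((0 + 7) + 415)*(-210) = (7 + 415)*(-210) = 422*(-210) = -88620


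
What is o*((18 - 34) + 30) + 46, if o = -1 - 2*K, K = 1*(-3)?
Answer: 116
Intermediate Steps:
K = -3
o = 5 (o = -1 - 2*(-3) = -1 + 6 = 5)
o*((18 - 34) + 30) + 46 = 5*((18 - 34) + 30) + 46 = 5*(-16 + 30) + 46 = 5*14 + 46 = 70 + 46 = 116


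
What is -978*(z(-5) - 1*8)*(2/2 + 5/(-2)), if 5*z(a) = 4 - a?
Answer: -45477/5 ≈ -9095.4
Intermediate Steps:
z(a) = ⅘ - a/5 (z(a) = (4 - a)/5 = ⅘ - a/5)
-978*(z(-5) - 1*8)*(2/2 + 5/(-2)) = -978*((⅘ - ⅕*(-5)) - 1*8)*(2/2 + 5/(-2)) = -978*((⅘ + 1) - 8)*(2*(½) + 5*(-½)) = -978*(9/5 - 8)*(1 - 5/2) = -(-30318)*(-3)/(5*2) = -978*93/10 = -45477/5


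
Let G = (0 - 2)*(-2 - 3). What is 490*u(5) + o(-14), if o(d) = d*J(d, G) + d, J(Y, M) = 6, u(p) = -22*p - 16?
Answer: -61838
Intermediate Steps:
u(p) = -16 - 22*p
G = 10 (G = -2*(-5) = 10)
o(d) = 7*d (o(d) = d*6 + d = 6*d + d = 7*d)
490*u(5) + o(-14) = 490*(-16 - 22*5) + 7*(-14) = 490*(-16 - 110) - 98 = 490*(-126) - 98 = -61740 - 98 = -61838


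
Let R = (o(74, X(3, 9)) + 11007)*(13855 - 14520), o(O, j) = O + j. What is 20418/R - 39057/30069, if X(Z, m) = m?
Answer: -48108910882/36959060775 ≈ -1.3017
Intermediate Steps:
R = -7374850 (R = ((74 + 9) + 11007)*(13855 - 14520) = (83 + 11007)*(-665) = 11090*(-665) = -7374850)
20418/R - 39057/30069 = 20418/(-7374850) - 39057/30069 = 20418*(-1/7374850) - 39057*1/30069 = -10209/3687425 - 13019/10023 = -48108910882/36959060775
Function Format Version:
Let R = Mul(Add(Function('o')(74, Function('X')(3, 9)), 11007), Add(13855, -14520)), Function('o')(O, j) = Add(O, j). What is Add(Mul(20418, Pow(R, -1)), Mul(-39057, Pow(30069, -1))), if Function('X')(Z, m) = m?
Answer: Rational(-48108910882, 36959060775) ≈ -1.3017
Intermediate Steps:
R = -7374850 (R = Mul(Add(Add(74, 9), 11007), Add(13855, -14520)) = Mul(Add(83, 11007), -665) = Mul(11090, -665) = -7374850)
Add(Mul(20418, Pow(R, -1)), Mul(-39057, Pow(30069, -1))) = Add(Mul(20418, Pow(-7374850, -1)), Mul(-39057, Pow(30069, -1))) = Add(Mul(20418, Rational(-1, 7374850)), Mul(-39057, Rational(1, 30069))) = Add(Rational(-10209, 3687425), Rational(-13019, 10023)) = Rational(-48108910882, 36959060775)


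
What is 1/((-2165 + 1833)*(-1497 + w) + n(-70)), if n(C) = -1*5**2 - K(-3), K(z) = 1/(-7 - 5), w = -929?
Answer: 12/9664885 ≈ 1.2416e-6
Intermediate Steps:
K(z) = -1/12 (K(z) = 1/(-12) = -1/12)
n(C) = -299/12 (n(C) = -1*5**2 - 1*(-1/12) = -1*25 + 1/12 = -25 + 1/12 = -299/12)
1/((-2165 + 1833)*(-1497 + w) + n(-70)) = 1/((-2165 + 1833)*(-1497 - 929) - 299/12) = 1/(-332*(-2426) - 299/12) = 1/(805432 - 299/12) = 1/(9664885/12) = 12/9664885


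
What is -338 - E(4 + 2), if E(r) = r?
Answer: -344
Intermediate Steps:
-338 - E(4 + 2) = -338 - (4 + 2) = -338 - 1*6 = -338 - 6 = -344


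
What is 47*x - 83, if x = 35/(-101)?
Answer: -10028/101 ≈ -99.287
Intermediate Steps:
x = -35/101 (x = 35*(-1/101) = -35/101 ≈ -0.34653)
47*x - 83 = 47*(-35/101) - 83 = -1645/101 - 83 = -10028/101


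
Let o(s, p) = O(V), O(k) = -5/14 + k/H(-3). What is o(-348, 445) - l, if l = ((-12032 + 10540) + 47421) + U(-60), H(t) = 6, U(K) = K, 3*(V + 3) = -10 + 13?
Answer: -1926527/42 ≈ -45870.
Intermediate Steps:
V = -2 (V = -3 + (-10 + 13)/3 = -3 + (1/3)*3 = -3 + 1 = -2)
O(k) = -5/14 + k/6
o(s, p) = -29/42 (o(s, p) = -5/14 + (1/6)*(-2) = -5/14 - 1/3 = -29/42)
l = 45869 (l = ((-12032 + 10540) + 47421) - 60 = (-1492 + 47421) - 60 = 45929 - 60 = 45869)
o(-348, 445) - l = -29/42 - 1*45869 = -29/42 - 45869 = -1926527/42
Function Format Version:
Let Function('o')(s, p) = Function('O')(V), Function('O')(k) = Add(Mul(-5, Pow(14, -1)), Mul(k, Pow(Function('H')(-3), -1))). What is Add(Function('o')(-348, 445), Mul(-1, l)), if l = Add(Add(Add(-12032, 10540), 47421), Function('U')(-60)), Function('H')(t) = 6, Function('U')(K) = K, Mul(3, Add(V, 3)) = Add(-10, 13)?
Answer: Rational(-1926527, 42) ≈ -45870.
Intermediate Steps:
V = -2 (V = Add(-3, Mul(Rational(1, 3), Add(-10, 13))) = Add(-3, Mul(Rational(1, 3), 3)) = Add(-3, 1) = -2)
Function('O')(k) = Add(Rational(-5, 14), Mul(Rational(1, 6), k)) (Function('O')(k) = Add(Mul(-5, Pow(14, -1)), Mul(k, Pow(6, -1))) = Add(Mul(-5, Rational(1, 14)), Mul(k, Rational(1, 6))) = Add(Rational(-5, 14), Mul(Rational(1, 6), k)))
Function('o')(s, p) = Rational(-29, 42) (Function('o')(s, p) = Add(Rational(-5, 14), Mul(Rational(1, 6), -2)) = Add(Rational(-5, 14), Rational(-1, 3)) = Rational(-29, 42))
l = 45869 (l = Add(Add(Add(-12032, 10540), 47421), -60) = Add(Add(-1492, 47421), -60) = Add(45929, -60) = 45869)
Add(Function('o')(-348, 445), Mul(-1, l)) = Add(Rational(-29, 42), Mul(-1, 45869)) = Add(Rational(-29, 42), -45869) = Rational(-1926527, 42)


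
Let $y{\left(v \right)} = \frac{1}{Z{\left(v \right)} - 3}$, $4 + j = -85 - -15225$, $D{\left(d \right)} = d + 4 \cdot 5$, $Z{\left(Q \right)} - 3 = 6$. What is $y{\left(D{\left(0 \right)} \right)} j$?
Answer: $\frac{7568}{3} \approx 2522.7$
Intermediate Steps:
$Z{\left(Q \right)} = 9$ ($Z{\left(Q \right)} = 3 + 6 = 9$)
$D{\left(d \right)} = 20 + d$ ($D{\left(d \right)} = d + 20 = 20 + d$)
$j = 15136$ ($j = -4 - -15140 = -4 + \left(-85 + 15225\right) = -4 + 15140 = 15136$)
$y{\left(v \right)} = \frac{1}{6}$ ($y{\left(v \right)} = \frac{1}{9 - 3} = \frac{1}{6}$)
$y{\left(D{\left(0 \right)} \right)} j = \frac{1}{6} \cdot 15136 = \frac{7568}{3}$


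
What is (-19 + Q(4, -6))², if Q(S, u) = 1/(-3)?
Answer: 3364/9 ≈ 373.78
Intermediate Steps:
Q(S, u) = -⅓
(-19 + Q(4, -6))² = (-19 - ⅓)² = (-58/3)² = 3364/9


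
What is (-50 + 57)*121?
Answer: 847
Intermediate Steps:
(-50 + 57)*121 = 7*121 = 847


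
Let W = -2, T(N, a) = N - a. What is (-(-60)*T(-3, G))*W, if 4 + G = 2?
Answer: 120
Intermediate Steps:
G = -2 (G = -4 + 2 = -2)
(-(-60)*T(-3, G))*W = -(-60)*(-3 - 1*(-2))*(-2) = -(-60)*(-3 + 2)*(-2) = -(-60)*(-1)*(-2) = -15*4*(-2) = -60*(-2) = 120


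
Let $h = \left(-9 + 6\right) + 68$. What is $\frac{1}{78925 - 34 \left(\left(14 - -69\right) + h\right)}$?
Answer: $\frac{1}{73893} \approx 1.3533 \cdot 10^{-5}$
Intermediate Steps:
$h = 65$ ($h = -3 + 68 = 65$)
$\frac{1}{78925 - 34 \left(\left(14 - -69\right) + h\right)} = \frac{1}{78925 - 34 \left(\left(14 - -69\right) + 65\right)} = \frac{1}{78925 - 34 \left(\left(14 + 69\right) + 65\right)} = \frac{1}{78925 - 34 \left(83 + 65\right)} = \frac{1}{78925 - 5032} = \frac{1}{73893}$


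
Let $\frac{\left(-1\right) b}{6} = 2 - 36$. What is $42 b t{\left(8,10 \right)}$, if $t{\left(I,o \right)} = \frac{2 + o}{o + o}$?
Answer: $\frac{25704}{5} \approx 5140.8$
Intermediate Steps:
$t{\left(I,o \right)} = \frac{2 + o}{2 o}$
$b = 204$ ($b = - 6 \left(2 - 36\right) = \left(-6\right) \left(-34\right) = 204$)
$42 b t{\left(8,10 \right)} = 42 \cdot 204 \frac{2 + 10}{2 \cdot 10} = 8568 \cdot \frac{1}{2} \cdot \frac{1}{10} \cdot 12 = 8568 \cdot \frac{3}{5} = \frac{25704}{5}$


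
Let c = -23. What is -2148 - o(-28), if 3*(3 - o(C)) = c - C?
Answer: -6448/3 ≈ -2149.3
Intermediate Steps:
o(C) = 32/3 + C/3 (o(C) = 3 - (-23 - C)/3 = 3 + (23/3 + C/3) = 32/3 + C/3)
-2148 - o(-28) = -2148 - (32/3 + (⅓)*(-28)) = -2148 - (32/3 - 28/3) = -2148 - 1*4/3 = -2148 - 4/3 = -6448/3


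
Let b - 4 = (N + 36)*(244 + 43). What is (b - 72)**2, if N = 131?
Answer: 2290675321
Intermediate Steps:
b = 47933 (b = 4 + (131 + 36)*(244 + 43) = 4 + 167*287 = 4 + 47929 = 47933)
(b - 72)**2 = (47933 - 72)**2 = 47861**2 = 2290675321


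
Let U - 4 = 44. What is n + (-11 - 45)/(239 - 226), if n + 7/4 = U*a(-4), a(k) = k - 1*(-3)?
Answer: -2811/52 ≈ -54.058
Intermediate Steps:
U = 48 (U = 4 + 44 = 48)
a(k) = 3 + k (a(k) = k + 3 = 3 + k)
n = -199/4 (n = -7/4 + 48*(3 - 4) = -7/4 + 48*(-1) = -7/4 - 48 = -199/4 ≈ -49.750)
n + (-11 - 45)/(239 - 226) = -199/4 + (-11 - 45)/(239 - 226) = -199/4 - 56/13 = -2811/52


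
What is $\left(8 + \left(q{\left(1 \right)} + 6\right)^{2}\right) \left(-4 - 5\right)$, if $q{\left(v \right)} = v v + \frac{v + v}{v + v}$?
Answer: $-648$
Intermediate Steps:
$q{\left(v \right)} = 1 + v^{2}$ ($q{\left(v \right)} = v^{2} + \frac{2 v}{2 v} = v^{2} + 2 v \frac{1}{2 v} = v^{2} + 1 = 1 + v^{2}$)
$\left(8 + \left(q{\left(1 \right)} + 6\right)^{2}\right) \left(-4 - 5\right) = \left(8 + \left(\left(1 + 1^{2}\right) + 6\right)^{2}\right) \left(-4 - 5\right) = \left(8 + \left(\left(1 + 1\right) + 6\right)^{2}\right) \left(-4 - 5\right) = \left(8 + \left(2 + 6\right)^{2}\right) \left(-9\right) = \left(8 + 8^{2}\right) \left(-9\right) = \left(8 + 64\right) \left(-9\right) = 72 \left(-9\right) = -648$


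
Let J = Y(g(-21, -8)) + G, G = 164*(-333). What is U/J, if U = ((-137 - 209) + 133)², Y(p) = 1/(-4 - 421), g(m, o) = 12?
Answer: -19281825/23210101 ≈ -0.83075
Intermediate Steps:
G = -54612
Y(p) = -1/425 (Y(p) = 1/(-425) = -1/425)
J = -23210101/425 (J = -1/425 - 54612 = -23210101/425 ≈ -54612.)
U = 45369 (U = (-346 + 133)² = (-213)² = 45369)
U/J = 45369/(-23210101/425) = 45369*(-425/23210101) = -19281825/23210101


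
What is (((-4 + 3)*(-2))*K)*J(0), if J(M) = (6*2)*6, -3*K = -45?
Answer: 2160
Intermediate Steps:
K = 15 (K = -1/3*(-45) = 15)
J(M) = 72 (J(M) = 12*6 = 72)
(((-4 + 3)*(-2))*K)*J(0) = (((-4 + 3)*(-2))*15)*72 = (-1*(-2)*15)*72 = (2*15)*72 = 30*72 = 2160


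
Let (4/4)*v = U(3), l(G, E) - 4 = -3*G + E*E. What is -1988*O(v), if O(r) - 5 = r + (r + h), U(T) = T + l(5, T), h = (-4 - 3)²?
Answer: -111328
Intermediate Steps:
h = 49 (h = (-7)² = 49)
l(G, E) = 4 + E² - 3*G (l(G, E) = 4 + (-3*G + E*E) = 4 + (-3*G + E²) = 4 + (E² - 3*G) = 4 + E² - 3*G)
U(T) = -11 + T + T² (U(T) = T + (4 + T² - 3*5) = T + (4 + T² - 15) = T + (-11 + T²) = -11 + T + T²)
v = 1 (v = -11 + 3 + 3² = -11 + 3 + 9 = 1)
O(r) = 54 + 2*r (O(r) = 5 + (r + (r + 49)) = 5 + (r + (49 + r)) = 5 + (49 + 2*r) = 54 + 2*r)
-1988*O(v) = -1988*(54 + 2*1) = -1988*(54 + 2) = -1988*56 = -111328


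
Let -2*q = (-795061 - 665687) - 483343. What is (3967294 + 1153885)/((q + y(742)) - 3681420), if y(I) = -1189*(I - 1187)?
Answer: -10242358/4360539 ≈ -2.3489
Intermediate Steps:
y(I) = 1411343 - 1189*I (y(I) = -1189*(-1187 + I) = 1411343 - 1189*I)
q = 1944091/2 (q = -((-795061 - 665687) - 483343)/2 = -(-1460748 - 483343)/2 = -½*(-1944091) = 1944091/2 ≈ 9.7205e+5)
(3967294 + 1153885)/((q + y(742)) - 3681420) = (3967294 + 1153885)/((1944091/2 + (1411343 - 1189*742)) - 3681420) = 5121179/((1944091/2 + (1411343 - 882238)) - 3681420) = 5121179/((1944091/2 + 529105) - 3681420) = 5121179/(3002301/2 - 3681420) = 5121179/(-4360539/2) = 5121179*(-2/4360539) = -10242358/4360539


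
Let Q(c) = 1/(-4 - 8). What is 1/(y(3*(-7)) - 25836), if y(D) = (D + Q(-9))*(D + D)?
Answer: -2/49901 ≈ -4.0079e-5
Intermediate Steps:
Q(c) = -1/12 (Q(c) = 1/(-12) = -1/12)
y(D) = 2*D*(-1/12 + D) (y(D) = (D - 1/12)*(D + D) = (-1/12 + D)*(2*D) = 2*D*(-1/12 + D))
1/(y(3*(-7)) - 25836) = 1/((3*(-7))*(-1 + 12*(3*(-7)))/6 - 25836) = 1/((⅙)*(-21)*(-1 + 12*(-21)) - 25836) = 1/((⅙)*(-21)*(-1 - 252) - 25836) = 1/((⅙)*(-21)*(-253) - 25836) = 1/(1771/2 - 25836) = 1/(-49901/2) = -2/49901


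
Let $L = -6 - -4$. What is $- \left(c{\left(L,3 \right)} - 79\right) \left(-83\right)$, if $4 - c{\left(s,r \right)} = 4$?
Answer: $-6557$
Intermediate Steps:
$L = -2$ ($L = -6 + 4 = -2$)
$c{\left(s,r \right)} = 0$ ($c{\left(s,r \right)} = 4 - 4 = 0$)
$- \left(c{\left(L,3 \right)} - 79\right) \left(-83\right) = - \left(0 - 79\right) \left(-83\right) = - \left(-79\right) \left(-83\right) = \left(-1\right) 6557 = -6557$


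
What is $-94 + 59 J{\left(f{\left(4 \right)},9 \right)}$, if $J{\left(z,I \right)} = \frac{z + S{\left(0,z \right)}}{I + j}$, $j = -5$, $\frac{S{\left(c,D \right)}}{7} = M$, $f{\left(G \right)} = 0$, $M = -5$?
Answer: $- \frac{2441}{4} \approx -610.25$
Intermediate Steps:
$S{\left(c,D \right)} = -35$ ($S{\left(c,D \right)} = 7 \left(-5\right) = -35$)
$J{\left(z,I \right)} = \frac{-35 + z}{-5 + I}$ ($J{\left(z,I \right)} = \frac{z - 35}{I - 5} = \frac{-35 + z}{-5 + I}$)
$-94 + 59 J{\left(f{\left(4 \right)},9 \right)} = -94 + 59 \frac{-35 + 0}{-5 + 9} = -94 + 59 \cdot \frac{1}{4} \left(-35\right) = -94 + 59 \left(- \frac{35}{4}\right) = -94 - \frac{2065}{4} = - \frac{2441}{4}$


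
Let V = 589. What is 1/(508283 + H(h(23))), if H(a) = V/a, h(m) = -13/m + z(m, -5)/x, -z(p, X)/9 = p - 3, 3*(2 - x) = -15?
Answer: 4231/2150450544 ≈ 1.9675e-6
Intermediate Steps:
x = 7 (x = 2 - ⅓*(-15) = 2 + 5 = 7)
z(p, X) = 27 - 9*p (z(p, X) = -9*(p - 3) = -9*(-3 + p) = 27 - 9*p)
h(m) = 27/7 - 13/m - 9*m/7 (h(m) = -13/m + (27 - 9*m)/7 = -13/m + (27 - 9*m)*(⅐) = -13/m + (27/7 - 9*m/7) = 27/7 - 13/m - 9*m/7)
H(a) = 589/a
1/(508283 + H(h(23))) = 1/(508283 + 589/(((⅐)*(-91 + 9*23*(3 - 1*23))/23))) = 1/(508283 + 589/(((⅐)*(1/23)*(-91 + 9*23*(3 - 23))))) = 1/(508283 + 589/(((⅐)*(1/23)*(-91 + 9*23*(-20))))) = 1/(508283 + 589/(((⅐)*(1/23)*(-91 - 4140)))) = 1/(508283 + 589/(((⅐)*(1/23)*(-4231)))) = 1/(508283 + 589/(-4231/161)) = 1/(508283 + 589*(-161/4231)) = 1/(508283 - 94829/4231) = 1/(2150450544/4231) = 4231/2150450544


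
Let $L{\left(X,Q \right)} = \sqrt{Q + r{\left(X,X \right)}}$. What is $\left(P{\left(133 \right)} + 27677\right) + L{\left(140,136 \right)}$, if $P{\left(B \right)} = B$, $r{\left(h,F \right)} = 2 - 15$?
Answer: $27810 + \sqrt{123} \approx 27821.0$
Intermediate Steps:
$r{\left(h,F \right)} = -13$ ($r{\left(h,F \right)} = 2 - 15 = -13$)
$L{\left(X,Q \right)} = \sqrt{-13 + Q}$ ($L{\left(X,Q \right)} = \sqrt{Q - 13} = \sqrt{-13 + Q}$)
$\left(P{\left(133 \right)} + 27677\right) + L{\left(140,136 \right)} = \left(133 + 27677\right) + \sqrt{-13 + 136} = 27810 + \sqrt{123}$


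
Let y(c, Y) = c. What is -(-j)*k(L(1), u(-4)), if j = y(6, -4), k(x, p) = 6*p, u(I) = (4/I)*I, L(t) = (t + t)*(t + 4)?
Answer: 144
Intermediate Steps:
L(t) = 2*t*(4 + t) (L(t) = (2*t)*(4 + t) = 2*t*(4 + t))
u(I) = 4
j = 6
-(-j)*k(L(1), u(-4)) = -(-1*6)*6*4 = -(-6)*24 = -1*(-144) = 144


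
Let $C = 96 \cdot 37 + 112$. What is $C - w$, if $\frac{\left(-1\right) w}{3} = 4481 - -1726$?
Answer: $22285$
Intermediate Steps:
$C = 3664$ ($C = 3552 + 112 = 3664$)
$w = -18621$ ($w = - 3 \left(4481 - -1726\right) = - 3 \left(4481 + 1726\right) = \left(-3\right) 6207 = -18621$)
$C - w = 3664 - -18621 = 3664 + 18621 = 22285$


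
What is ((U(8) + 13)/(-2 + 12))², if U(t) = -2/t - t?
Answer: 361/1600 ≈ 0.22563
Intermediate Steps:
U(t) = -t - 2/t
((U(8) + 13)/(-2 + 12))² = (((-1*8 - 2/8) + 13)/(-2 + 12))² = (((-8 - 2*⅛) + 13)/10)² = (((-8 - ¼) + 13)*(⅒))² = ((-33/4 + 13)*(⅒))² = ((19/4)*(⅒))² = (19/40)² = 361/1600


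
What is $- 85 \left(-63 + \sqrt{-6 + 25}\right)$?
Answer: $5355 - 85 \sqrt{19} \approx 4984.5$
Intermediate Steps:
$- 85 \left(-63 + \sqrt{-6 + 25}\right) = - 85 \left(-63 + \sqrt{19}\right) = 5355 - 85 \sqrt{19}$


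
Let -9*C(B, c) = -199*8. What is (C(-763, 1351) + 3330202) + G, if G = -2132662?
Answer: 10779452/9 ≈ 1.1977e+6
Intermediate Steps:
C(B, c) = 1592/9 (C(B, c) = -(-199)*8/9 = -⅑*(-1592) = 1592/9)
(C(-763, 1351) + 3330202) + G = (1592/9 + 3330202) - 2132662 = 29973410/9 - 2132662 = 10779452/9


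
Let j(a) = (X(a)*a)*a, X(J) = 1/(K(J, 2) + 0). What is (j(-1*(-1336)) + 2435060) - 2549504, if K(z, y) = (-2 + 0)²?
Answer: 331780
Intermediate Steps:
K(z, y) = 4 (K(z, y) = (-2)² = 4)
X(J) = ¼ (X(J) = 1/(4 + 0) = 1/4 = ¼)
j(a) = a²/4 (j(a) = (a/4)*a = a²/4)
(j(-1*(-1336)) + 2435060) - 2549504 = ((-1*(-1336))²/4 + 2435060) - 2549504 = ((¼)*1336² + 2435060) - 2549504 = ((¼)*1784896 + 2435060) - 2549504 = (446224 + 2435060) - 2549504 = 2881284 - 2549504 = 331780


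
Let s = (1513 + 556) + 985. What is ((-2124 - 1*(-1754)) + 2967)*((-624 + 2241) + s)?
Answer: 12130587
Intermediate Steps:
s = 3054 (s = 2069 + 985 = 3054)
((-2124 - 1*(-1754)) + 2967)*((-624 + 2241) + s) = ((-2124 - 1*(-1754)) + 2967)*((-624 + 2241) + 3054) = ((-2124 + 1754) + 2967)*(1617 + 3054) = (-370 + 2967)*4671 = 2597*4671 = 12130587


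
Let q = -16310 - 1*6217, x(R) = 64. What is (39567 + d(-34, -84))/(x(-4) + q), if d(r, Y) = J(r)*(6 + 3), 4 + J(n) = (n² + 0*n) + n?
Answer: -49629/22463 ≈ -2.2094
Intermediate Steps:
J(n) = -4 + n + n² (J(n) = -4 + ((n² + 0*n) + n) = -4 + ((n² + 0) + n) = -4 + (n² + n) = -4 + (n + n²) = -4 + n + n²)
q = -22527 (q = -16310 - 6217 = -22527)
d(r, Y) = -36 + 9*r + 9*r² (d(r, Y) = (-4 + r + r²)*(6 + 3) = (-4 + r + r²)*9 = -36 + 9*r + 9*r²)
(39567 + d(-34, -84))/(x(-4) + q) = (39567 + (-36 + 9*(-34) + 9*(-34)²))/(64 - 22527) = (39567 + (-36 - 306 + 9*1156))/(-22463) = (39567 + (-36 - 306 + 10404))*(-1/22463) = (39567 + 10062)*(-1/22463) = 49629*(-1/22463) = -49629/22463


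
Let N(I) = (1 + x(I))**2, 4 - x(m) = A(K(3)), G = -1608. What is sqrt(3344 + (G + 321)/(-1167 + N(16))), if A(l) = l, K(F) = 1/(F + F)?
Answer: 2*sqrt(8387809001)/3167 ≈ 57.837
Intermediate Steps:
K(F) = 1/(2*F)
x(m) = 23/6 (x(m) = 4 - 1/(2*3) = 4 - 1*1/6 = 4 - 1/6 = 23/6)
N(I) = 841/36 (N(I) = (1 + 23/6)**2 = (29/6)**2 = 841/36)
sqrt(3344 + (G + 321)/(-1167 + N(16))) = sqrt(3344 + (-1608 + 321)/(-1167 + 841/36)) = sqrt(3344 - 1287/(-41171/36)) = sqrt(3344 - 1287*(-36/41171)) = sqrt(3344 + 3564/3167) = sqrt(10594012/3167) = 2*sqrt(8387809001)/3167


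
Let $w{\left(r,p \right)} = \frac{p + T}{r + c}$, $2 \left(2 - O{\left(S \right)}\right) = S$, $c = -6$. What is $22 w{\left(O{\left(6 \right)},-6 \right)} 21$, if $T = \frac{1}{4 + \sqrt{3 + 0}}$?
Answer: $\frac{4884}{13} + \frac{66 \sqrt{3}}{13} \approx 384.49$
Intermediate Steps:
$T = \frac{1}{4 + \sqrt{3}} \approx 0.17446$
$O{\left(S \right)} = 2 - \frac{S}{2}$
$w{\left(r,p \right)} = \frac{\frac{4}{13} + p - \frac{\sqrt{3}}{13}}{-6 + r}$ ($w{\left(r,p \right)} = \frac{p + \left(\frac{4}{13} - \frac{\sqrt{3}}{13}\right)}{r - 6} = \frac{\frac{4}{13} + p - \frac{\sqrt{3}}{13}}{-6 + r}$)
$22 w{\left(O{\left(6 \right)},-6 \right)} 21 = 22 \frac{4 - \sqrt{3} + 13 \left(-6\right)}{13 \left(-6 + \left(2 - 3\right)\right)} 21 = 22 \frac{4 - \sqrt{3} - 78}{13 \left(-6 + \left(2 - 3\right)\right)} 21 = 22 \frac{-74 - \sqrt{3}}{13 \left(-6 - 1\right)} 21 = 22 \frac{-74 - \sqrt{3}}{13 \left(-7\right)} 21 = 22 \cdot \frac{1}{13} \left(- \frac{1}{7}\right) \left(-74 - \sqrt{3}\right) 21 = 22 \left(\frac{74}{91} + \frac{\sqrt{3}}{91}\right) 21 = \left(\frac{1628}{91} + \frac{22 \sqrt{3}}{91}\right) 21 = \frac{4884}{13} + \frac{66 \sqrt{3}}{13}$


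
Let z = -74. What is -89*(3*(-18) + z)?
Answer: 11392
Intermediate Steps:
-89*(3*(-18) + z) = -89*(3*(-18) - 74) = -89*(-54 - 74) = -89*(-128) = 11392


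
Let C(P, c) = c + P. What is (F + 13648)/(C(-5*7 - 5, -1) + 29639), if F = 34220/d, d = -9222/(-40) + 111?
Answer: 46956944/101091969 ≈ 0.46450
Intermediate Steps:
d = 6831/20 (d = -9222*(-1)/40 + 111 = -106*(-87/40) + 111 = 4611/20 + 111 = 6831/20 ≈ 341.55)
C(P, c) = P + c
F = 684400/6831 (F = 34220/(6831/20) = 34220*(20/6831) = 684400/6831 ≈ 100.19)
(F + 13648)/(C(-5*7 - 5, -1) + 29639) = (684400/6831 + 13648)/(((-5*7 - 5) - 1) + 29639) = 93913888/(6831*(((-35 - 5) - 1) + 29639)) = 93913888/(6831*((-40 - 1) + 29639)) = 93913888/(6831*(-41 + 29639)) = (93913888/6831)/29598 = (93913888/6831)*(1/29598) = 46956944/101091969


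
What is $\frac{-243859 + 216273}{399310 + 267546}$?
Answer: $- \frac{13793}{333428} \approx -0.041367$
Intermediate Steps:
$\frac{-243859 + 216273}{399310 + 267546} = - \frac{27586}{666856} = \left(-27586\right) \frac{1}{666856} = - \frac{13793}{333428}$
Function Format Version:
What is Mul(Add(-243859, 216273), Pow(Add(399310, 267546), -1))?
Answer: Rational(-13793, 333428) ≈ -0.041367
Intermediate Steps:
Mul(Add(-243859, 216273), Pow(Add(399310, 267546), -1)) = Mul(-27586, Pow(666856, -1)) = Mul(-27586, Rational(1, 666856)) = Rational(-13793, 333428)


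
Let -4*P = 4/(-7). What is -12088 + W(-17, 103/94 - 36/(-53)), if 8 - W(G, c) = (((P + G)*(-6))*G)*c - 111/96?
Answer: -5036851983/557984 ≈ -9026.9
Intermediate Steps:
P = 1/7 (P = -1/(-7) = -(-1)/7 = -1/4*(-4/7) = 1/7 ≈ 0.14286)
W(G, c) = 293/32 - G*c*(-6/7 - 6*G) (W(G, c) = 8 - ((((1/7 + G)*(-6))*G)*c - 111/96) = 8 - (((-6/7 - 6*G)*G)*c - 111*1/96) = 8 - ((G*(-6/7 - 6*G))*c - 37/32) = 8 - (G*c*(-6/7 - 6*G) - 37/32) = 8 - (-37/32 + G*c*(-6/7 - 6*G)) = 8 + (37/32 - G*c*(-6/7 - 6*G)) = 293/32 - G*c*(-6/7 - 6*G))
-12088 + W(-17, 103/94 - 36/(-53)) = -12088 + (293/32 + 6*(103/94 - 36/(-53))*(-17)**2 + (6/7)*(-17)*(103/94 - 36/(-53))) = -12088 + (293/32 + 6*(103*(1/94) - 36*(-1/53))*289 + (6/7)*(-17)*(103*(1/94) - 36*(-1/53))) = -12088 + (293/32 + 6*(103/94 + 36/53)*289 + (6/7)*(-17)*(103/94 + 36/53)) = -12088 + (293/32 + 6*(8843/4982)*289 + (6/7)*(-17)*(8843/4982)) = -12088 + (293/32 + 7666881/2491 - 450993/17437) = -12088 + 1708058609/557984 = -5036851983/557984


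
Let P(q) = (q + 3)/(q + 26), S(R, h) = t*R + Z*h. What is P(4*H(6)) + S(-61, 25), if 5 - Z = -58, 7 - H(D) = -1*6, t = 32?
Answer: -29351/78 ≈ -376.29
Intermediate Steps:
H(D) = 13 (H(D) = 7 - (-1)*6 = 7 - 1*(-6) = 7 + 6 = 13)
Z = 63 (Z = 5 - 1*(-58) = 5 + 58 = 63)
S(R, h) = 32*R + 63*h
P(q) = (3 + q)/(26 + q)
P(4*H(6)) + S(-61, 25) = (3 + 4*13)/(26 + 4*13) + (32*(-61) + 63*25) = (3 + 52)/(26 + 52) + (-1952 + 1575) = 55/78 - 377 = -29351/78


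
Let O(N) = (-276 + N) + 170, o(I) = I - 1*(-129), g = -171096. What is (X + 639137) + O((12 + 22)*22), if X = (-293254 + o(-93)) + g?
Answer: 175465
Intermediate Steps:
o(I) = 129 + I (o(I) = I + 129 = 129 + I)
X = -464314 (X = (-293254 + (129 - 93)) - 171096 = (-293254 + 36) - 171096 = -293218 - 171096 = -464314)
O(N) = -106 + N
(X + 639137) + O((12 + 22)*22) = (-464314 + 639137) + (-106 + (12 + 22)*22) = 174823 + (-106 + 34*22) = 174823 + (-106 + 748) = 174823 + 642 = 175465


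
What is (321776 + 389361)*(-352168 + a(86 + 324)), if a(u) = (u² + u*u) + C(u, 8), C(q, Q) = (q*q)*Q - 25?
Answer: 944963823559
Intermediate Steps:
C(q, Q) = -25 + Q*q² (C(q, Q) = q²*Q - 25 = Q*q² - 25 = -25 + Q*q²)
a(u) = -25 + 10*u² (a(u) = (u² + u*u) + (-25 + 8*u²) = (u² + u²) + (-25 + 8*u²) = 2*u² + (-25 + 8*u²) = -25 + 10*u²)
(321776 + 389361)*(-352168 + a(86 + 324)) = (321776 + 389361)*(-352168 + (-25 + 10*(86 + 324)²)) = 711137*(-352168 + (-25 + 10*410²)) = 711137*(-352168 + (-25 + 10*168100)) = 711137*(-352168 + (-25 + 1681000)) = 711137*(-352168 + 1680975) = 711137*1328807 = 944963823559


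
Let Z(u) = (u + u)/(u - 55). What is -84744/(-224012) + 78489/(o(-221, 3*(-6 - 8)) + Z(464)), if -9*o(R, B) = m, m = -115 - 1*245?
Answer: 1798174625571/968179864 ≈ 1857.3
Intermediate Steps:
Z(u) = 2*u/(-55 + u) (Z(u) = (2*u)/(-55 + u) = 2*u/(-55 + u))
m = -360 (m = -115 - 245 = -360)
o(R, B) = 40 (o(R, B) = -⅑*(-360) = 40)
-84744/(-224012) + 78489/(o(-221, 3*(-6 - 8)) + Z(464)) = -84744/(-224012) + 78489/(40 + 2*464/(-55 + 464)) = -84744*(-1/224012) + 78489/(40 + 2*464/409) = 21186/56003 + 78489/(40 + 2*464*(1/409)) = 21186/56003 + 78489/(40 + 928/409) = 21186/56003 + 78489/(17288/409) = 21186/56003 + 78489*(409/17288) = 21186/56003 + 32102001/17288 = 1798174625571/968179864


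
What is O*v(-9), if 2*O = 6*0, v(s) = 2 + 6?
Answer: 0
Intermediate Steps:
v(s) = 8
O = 0 (O = (6*0)/2 = (½)*0 = 0)
O*v(-9) = 0*8 = 0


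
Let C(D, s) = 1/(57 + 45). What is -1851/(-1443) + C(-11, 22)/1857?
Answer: 116868919/91108134 ≈ 1.2827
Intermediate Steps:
C(D, s) = 1/102
-1851/(-1443) + C(-11, 22)/1857 = -1851/(-1443) + (1/102)/1857 = -1851*(-1/1443) + (1/102)*(1/1857) = 617/481 + 1/189414 = 116868919/91108134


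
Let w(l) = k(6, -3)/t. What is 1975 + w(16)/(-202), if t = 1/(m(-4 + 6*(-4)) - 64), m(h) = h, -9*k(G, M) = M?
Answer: 598471/303 ≈ 1975.2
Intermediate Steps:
k(G, M) = -M/9
t = -1/92 (t = 1/((-4 + 6*(-4)) - 64) = 1/((-4 - 24) - 64) = 1/(-28 - 64) = 1/(-92) = -1/92 ≈ -0.010870)
w(l) = -92/3 (w(l) = (-⅑*(-3))/(-1/92) = (⅓)*(-92) = -92/3)
1975 + w(16)/(-202) = 1975 - 92/3/(-202) = 1975 - 92/3*(-1/202) = 1975 + 46/303 = 598471/303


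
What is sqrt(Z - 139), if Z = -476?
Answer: I*sqrt(615) ≈ 24.799*I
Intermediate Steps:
sqrt(Z - 139) = sqrt(-476 - 139) = sqrt(-615) = I*sqrt(615)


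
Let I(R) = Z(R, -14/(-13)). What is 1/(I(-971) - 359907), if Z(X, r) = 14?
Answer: -1/359893 ≈ -2.7786e-6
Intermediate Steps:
I(R) = 14
1/(I(-971) - 359907) = 1/(14 - 359907) = 1/(-359893) = -1/359893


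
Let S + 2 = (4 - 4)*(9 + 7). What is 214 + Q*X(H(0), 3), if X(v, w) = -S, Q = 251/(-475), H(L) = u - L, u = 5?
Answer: 101148/475 ≈ 212.94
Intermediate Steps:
H(L) = 5 - L
Q = -251/475 (Q = 251*(-1/475) = -251/475 ≈ -0.52842)
S = -2 (S = -2 + (4 - 4)*(9 + 7) = -2 + 0*16 = -2 + 0 = -2)
X(v, w) = 2 (X(v, w) = -1*(-2) = 2)
214 + Q*X(H(0), 3) = 214 - 251/475*2 = 214 - 502/475 = 101148/475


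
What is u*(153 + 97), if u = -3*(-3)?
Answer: 2250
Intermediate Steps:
u = 9
u*(153 + 97) = 9*(153 + 97) = 9*250 = 2250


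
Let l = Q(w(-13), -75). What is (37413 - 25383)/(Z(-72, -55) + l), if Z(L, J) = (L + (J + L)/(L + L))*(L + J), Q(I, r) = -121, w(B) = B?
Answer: 1732320/1283183 ≈ 1.3500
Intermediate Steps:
l = -121
Z(L, J) = (J + L)*(L + (J + L)/(2*L)) (Z(L, J) = (L + (J + L)/((2*L)))*(J + L) = (L + (J + L)*(1/(2*L)))*(J + L) = (L + (J + L)/(2*L))*(J + L) = (J + L)*(L + (J + L)/(2*L)))
(37413 - 25383)/(Z(-72, -55) + l) = (37413 - 25383)/((-55 + (-72)**2 + (1/2)*(-72) - 55*(-72) + (1/2)*(-55)**2/(-72)) - 121) = 12030/((-55 + 5184 - 36 + 3960 + (1/2)*3025*(-1/72)) - 121) = 12030/((-55 + 5184 - 36 + 3960 - 3025/144) - 121) = 12030/(1300607/144 - 121) = 12030/(1283183/144) = 12030*(144/1283183) = 1732320/1283183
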